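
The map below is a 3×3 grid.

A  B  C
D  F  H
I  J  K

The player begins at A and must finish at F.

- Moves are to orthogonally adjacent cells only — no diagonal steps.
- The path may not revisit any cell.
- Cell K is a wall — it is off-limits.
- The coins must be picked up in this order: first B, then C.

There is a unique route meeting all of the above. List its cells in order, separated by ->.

A -> B -> C -> H -> F

The waypoints must appear in the order B, C, with no cell reused.
Route from A: 2× right (reaching C), down to H, left to F — 4 moves in all.
Check: order respected (B at step 1, C at step 2).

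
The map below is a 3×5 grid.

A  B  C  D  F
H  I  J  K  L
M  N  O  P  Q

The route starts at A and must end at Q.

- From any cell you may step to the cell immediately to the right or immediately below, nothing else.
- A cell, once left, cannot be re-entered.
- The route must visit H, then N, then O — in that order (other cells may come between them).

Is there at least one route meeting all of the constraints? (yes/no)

One route that works: A → H → M → N → O → P → Q.

yes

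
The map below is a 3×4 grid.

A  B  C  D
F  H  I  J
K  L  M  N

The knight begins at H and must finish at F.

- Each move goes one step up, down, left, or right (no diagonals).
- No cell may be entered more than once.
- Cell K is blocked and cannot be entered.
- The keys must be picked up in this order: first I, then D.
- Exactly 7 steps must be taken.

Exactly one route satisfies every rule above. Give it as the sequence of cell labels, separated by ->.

The waypoints must appear in the order I, D, with no cell reused.
Route from H: 2× right (reaching J), up to D, 3× left (reaching A), down to F — 7 moves in all.
Check: order respected (I at step 1, D at step 3); 7 moves as required.

H -> I -> J -> D -> C -> B -> A -> F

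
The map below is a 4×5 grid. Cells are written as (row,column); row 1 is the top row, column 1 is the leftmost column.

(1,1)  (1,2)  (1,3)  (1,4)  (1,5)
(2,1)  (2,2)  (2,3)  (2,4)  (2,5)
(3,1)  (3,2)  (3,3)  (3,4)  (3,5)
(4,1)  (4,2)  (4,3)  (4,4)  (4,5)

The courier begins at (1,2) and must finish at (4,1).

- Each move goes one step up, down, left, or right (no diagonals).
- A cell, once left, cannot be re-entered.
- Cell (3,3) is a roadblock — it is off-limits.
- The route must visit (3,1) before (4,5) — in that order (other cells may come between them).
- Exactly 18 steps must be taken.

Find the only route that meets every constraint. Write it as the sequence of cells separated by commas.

The waypoints must appear in the order (3,1), (4,5), with no cell reused.
Route from (1,2): left 1 to (1,1), down 2 to (3,1), right 1 to (3,2), up 1 to (2,2), right 1 to (2,3), up 1 to (1,3), right 2 to (1,5), down 1 to (2,5), left 1 to (2,4), down 1 to (3,4), right 1 to (3,5), down 1 to (4,5), left 4 to (4,1) — 18 moves in all.
Check: order respected ((3,1) at step 3, (4,5) at step 14); 18 moves as required.

(1,2), (1,1), (2,1), (3,1), (3,2), (2,2), (2,3), (1,3), (1,4), (1,5), (2,5), (2,4), (3,4), (3,5), (4,5), (4,4), (4,3), (4,2), (4,1)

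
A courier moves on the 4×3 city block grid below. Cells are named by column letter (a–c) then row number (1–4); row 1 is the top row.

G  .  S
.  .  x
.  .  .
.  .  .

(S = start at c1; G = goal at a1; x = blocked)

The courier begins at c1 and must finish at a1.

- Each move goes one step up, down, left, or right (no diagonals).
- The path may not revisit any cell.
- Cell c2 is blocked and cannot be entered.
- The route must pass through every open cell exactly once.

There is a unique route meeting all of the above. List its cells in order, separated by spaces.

c1 b1 b2 b3 c3 c4 b4 a4 a3 a2 a1

Need to visit all 11 open cells exactly once, starting at c1 and ending at a1.
Cell a4 has only two open neighbours (a3 and b4), so the path must pass straight through it: one of those is the cell it's entered from and the other is where it exits.
Route from c1: left to b1, 2× down (reaching b3), right to c3, down to c4, 2× left (reaching a4), 3× up (reaching a1) — 10 moves in all.
Check: all 11 open cells covered.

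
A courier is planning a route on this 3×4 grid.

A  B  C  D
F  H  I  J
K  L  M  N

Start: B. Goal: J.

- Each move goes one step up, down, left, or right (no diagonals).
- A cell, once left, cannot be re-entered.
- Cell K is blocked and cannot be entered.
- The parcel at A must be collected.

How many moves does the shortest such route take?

Any route passes through A somewhere between B and J. Summing Manhattan distances along the two legs (B → A → J) gives a lower bound of 1 + 4 = 5 moves.
A route of 5 moves achieves this: B → A → F → H → I → J.
Since 5 matches the lower bound, it is optimal.

5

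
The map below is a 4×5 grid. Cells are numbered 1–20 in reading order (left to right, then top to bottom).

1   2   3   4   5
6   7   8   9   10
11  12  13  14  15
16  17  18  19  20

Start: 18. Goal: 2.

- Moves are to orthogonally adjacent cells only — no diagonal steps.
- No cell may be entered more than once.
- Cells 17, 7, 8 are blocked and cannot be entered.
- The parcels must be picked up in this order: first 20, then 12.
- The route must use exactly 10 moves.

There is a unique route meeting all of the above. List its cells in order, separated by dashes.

18 - 19 - 20 - 15 - 14 - 13 - 12 - 11 - 6 - 1 - 2

The waypoints must appear in the order 20, 12, with no cell reused.
Route from 18: right 2 to 20, up 1 to 15, left 4 to 11, up 2 to 1, right 1 to 2 — 10 moves in all.
Check: order respected (20 at step 2, 12 at step 6); 10 moves as required.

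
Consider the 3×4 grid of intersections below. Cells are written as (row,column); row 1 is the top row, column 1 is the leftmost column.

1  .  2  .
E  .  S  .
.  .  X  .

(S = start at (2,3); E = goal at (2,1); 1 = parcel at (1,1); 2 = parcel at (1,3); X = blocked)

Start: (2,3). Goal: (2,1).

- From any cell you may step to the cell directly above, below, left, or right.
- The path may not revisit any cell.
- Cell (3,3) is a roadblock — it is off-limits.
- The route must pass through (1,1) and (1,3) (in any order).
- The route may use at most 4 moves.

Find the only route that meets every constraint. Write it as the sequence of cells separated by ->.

The budget equals the shortest possible length, so every move has to be on a shortest route through the required cells.
Route from (2,3): up 1 to (1,3), left 2 to (1,1), down 1 to (2,1) — 4 moves in all.
Check: all required cells visited; 4 ≤ 4 moves.

(2,3) -> (1,3) -> (1,2) -> (1,1) -> (2,1)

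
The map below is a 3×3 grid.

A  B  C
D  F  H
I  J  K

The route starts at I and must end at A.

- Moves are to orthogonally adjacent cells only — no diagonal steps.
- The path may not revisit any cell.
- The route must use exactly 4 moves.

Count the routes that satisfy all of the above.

Need simple routes of exactly 4 moves from I to A (Manhattan distance 2, so 1 moves are spent on a detour and 1 undoing it).
Enumerating: I D F B A | I J F B A | I J F D A.
That gives 3 routes.

3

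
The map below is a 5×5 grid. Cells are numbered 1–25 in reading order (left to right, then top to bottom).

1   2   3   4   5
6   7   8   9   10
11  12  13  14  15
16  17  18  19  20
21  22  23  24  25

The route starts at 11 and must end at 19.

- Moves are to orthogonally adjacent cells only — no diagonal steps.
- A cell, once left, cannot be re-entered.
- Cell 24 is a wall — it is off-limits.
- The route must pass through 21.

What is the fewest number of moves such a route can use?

6

Any route passes through 21 somewhere between 11 and 19. Summing Manhattan distances along the two legs (11 → 21 → 19) gives a lower bound of 2 + 4 = 6 moves.
A route of 6 moves achieves this: 11 → 16 → 21 → 22 → 17 → 18 → 19.
Since 6 matches the lower bound, it is optimal.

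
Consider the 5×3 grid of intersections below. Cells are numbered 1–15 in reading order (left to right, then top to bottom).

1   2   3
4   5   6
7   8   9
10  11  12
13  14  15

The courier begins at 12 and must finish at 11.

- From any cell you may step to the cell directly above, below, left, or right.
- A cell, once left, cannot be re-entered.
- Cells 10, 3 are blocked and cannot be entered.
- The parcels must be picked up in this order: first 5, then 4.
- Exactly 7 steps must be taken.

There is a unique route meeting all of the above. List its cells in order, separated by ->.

The waypoints must appear in the order 5, 4, with no cell reused.
Route from 12: up 2 to 6, left 2 to 4, down 1 to 7, right 1 to 8, down 1 to 11 — 7 moves in all.
Check: order respected (5 at step 3, 4 at step 4); 7 moves as required.

12 -> 9 -> 6 -> 5 -> 4 -> 7 -> 8 -> 11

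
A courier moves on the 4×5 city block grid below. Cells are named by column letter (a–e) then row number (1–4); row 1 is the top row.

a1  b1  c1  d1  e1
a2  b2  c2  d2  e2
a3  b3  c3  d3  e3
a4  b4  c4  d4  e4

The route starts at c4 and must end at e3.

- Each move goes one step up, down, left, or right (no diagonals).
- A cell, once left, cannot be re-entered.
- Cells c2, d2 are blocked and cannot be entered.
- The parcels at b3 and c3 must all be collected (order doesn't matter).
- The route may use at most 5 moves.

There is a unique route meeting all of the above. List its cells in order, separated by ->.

c4 -> b4 -> b3 -> c3 -> d3 -> e3

Any route must reach b3 and c3 and still end at e3 within 5 moves, so the order of the required stops is forced.
Route from c4: left 1 to b4, up 1 to b3, right 3 to e3 — 5 moves in all.
Check: all required cells visited; 5 ≤ 5 moves.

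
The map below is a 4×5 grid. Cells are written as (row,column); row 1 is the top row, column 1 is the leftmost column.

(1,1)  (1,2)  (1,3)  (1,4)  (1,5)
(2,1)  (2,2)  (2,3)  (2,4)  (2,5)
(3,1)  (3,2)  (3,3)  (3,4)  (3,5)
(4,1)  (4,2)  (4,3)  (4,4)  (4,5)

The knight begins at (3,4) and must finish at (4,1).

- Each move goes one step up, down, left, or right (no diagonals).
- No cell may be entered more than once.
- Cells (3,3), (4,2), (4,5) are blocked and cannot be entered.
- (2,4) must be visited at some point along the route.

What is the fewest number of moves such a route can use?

6

Any route passes through (2,4) somewhere between (3,4) and (4,1). Summing Manhattan distances along the two legs ((3,4) → (2,4) → (4,1)) gives a lower bound of 1 + 5 = 6 moves.
A route of 6 moves achieves this: (3,4) → (2,4) → (2,3) → (2,2) → (3,2) → (3,1) → (4,1).
Since 6 matches the lower bound, it is optimal.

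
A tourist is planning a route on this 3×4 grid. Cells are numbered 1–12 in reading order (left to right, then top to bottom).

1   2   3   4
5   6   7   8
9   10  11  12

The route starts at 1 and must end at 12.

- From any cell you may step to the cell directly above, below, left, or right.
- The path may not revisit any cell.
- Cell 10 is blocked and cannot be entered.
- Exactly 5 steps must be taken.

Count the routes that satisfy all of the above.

7

Need simple routes of exactly 5 moves from 1 to 12 (Manhattan distance 5, so 0 moves are spent on a detour and 0 undoing it).
Enumerating: 1 5 6 7 11 12 | 1 5 6 7 8 12 | 1 2 6 7 11 12 | 1 2 6 7 8 12 | 1 2 3 7 11 12 | 1 2 3 7 8 12 | 1 2 3 4 8 12.
That gives 7 routes.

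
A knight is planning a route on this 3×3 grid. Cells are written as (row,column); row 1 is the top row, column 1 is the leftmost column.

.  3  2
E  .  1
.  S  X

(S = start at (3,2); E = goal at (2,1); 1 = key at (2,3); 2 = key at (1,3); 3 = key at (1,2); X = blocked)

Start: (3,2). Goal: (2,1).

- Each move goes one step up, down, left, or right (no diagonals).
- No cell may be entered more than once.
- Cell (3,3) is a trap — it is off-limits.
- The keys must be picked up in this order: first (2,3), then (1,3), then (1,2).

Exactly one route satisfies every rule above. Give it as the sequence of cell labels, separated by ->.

(3,2) -> (2,2) -> (2,3) -> (1,3) -> (1,2) -> (1,1) -> (2,1)

The waypoints must appear in the order (2,3), (1,3), (1,2), with no cell reused.
Route from (3,2): up 1 to (2,2), right 1 to (2,3), up 1 to (1,3), left 2 to (1,1), down 1 to (2,1) — 6 moves in all.
Check: order respected (1 at step 2, 2 at step 3, 3 at step 4).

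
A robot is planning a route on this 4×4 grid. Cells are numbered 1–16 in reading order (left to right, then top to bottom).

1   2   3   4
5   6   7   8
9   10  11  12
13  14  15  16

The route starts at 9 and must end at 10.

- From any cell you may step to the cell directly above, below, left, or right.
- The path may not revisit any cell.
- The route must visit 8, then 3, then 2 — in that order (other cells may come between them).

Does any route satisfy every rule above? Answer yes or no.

yes

One route that works: 9 → 13 → 14 → 15 → 11 → 7 → 8 → 4 → 3 → 2 → 6 → 10.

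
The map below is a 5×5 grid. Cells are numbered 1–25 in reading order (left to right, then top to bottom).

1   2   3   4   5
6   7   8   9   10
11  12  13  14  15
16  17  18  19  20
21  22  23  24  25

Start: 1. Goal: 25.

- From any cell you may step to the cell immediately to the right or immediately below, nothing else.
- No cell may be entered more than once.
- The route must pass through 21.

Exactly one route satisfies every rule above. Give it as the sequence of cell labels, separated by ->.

1 -> 6 -> 11 -> 16 -> 21 -> 22 -> 23 -> 24 -> 25

Moves only go right or down, so the column and row indices never decrease.
Route from 1: down 4 to 21, right 4 to 25 — 8 moves in all.
Check: all required cells visited.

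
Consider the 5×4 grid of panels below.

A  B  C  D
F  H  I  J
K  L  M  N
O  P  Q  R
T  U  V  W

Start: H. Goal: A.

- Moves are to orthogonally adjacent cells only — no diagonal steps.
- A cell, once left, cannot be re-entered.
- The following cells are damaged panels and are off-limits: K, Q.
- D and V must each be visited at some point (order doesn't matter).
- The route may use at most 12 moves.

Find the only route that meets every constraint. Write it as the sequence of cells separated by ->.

The 12-move cap with required stops at D, V leaves no slack for detours.
Route from H: down 3 to U, right 2 to W, up 4 to D, left 3 to A — 12 moves in all.
Check: all required cells visited; 12 ≤ 12 moves.

H -> L -> P -> U -> V -> W -> R -> N -> J -> D -> C -> B -> A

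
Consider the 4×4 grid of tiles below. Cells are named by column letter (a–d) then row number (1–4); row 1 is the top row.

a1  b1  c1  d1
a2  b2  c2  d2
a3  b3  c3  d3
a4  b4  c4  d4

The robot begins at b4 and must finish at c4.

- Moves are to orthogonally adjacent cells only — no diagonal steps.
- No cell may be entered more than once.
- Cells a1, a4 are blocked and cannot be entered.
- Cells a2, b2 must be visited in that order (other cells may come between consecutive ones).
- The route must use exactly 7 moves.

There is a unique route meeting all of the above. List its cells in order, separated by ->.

The waypoints must appear in the order a2, b2, with no cell reused.
Route from b4: up to b3, left to a3, up to a2, 2× right (reaching c2), 2× down (reaching c4) — 7 moves in all.
Check: order respected (a2 at step 3, b2 at step 4); 7 moves as required.

b4 -> b3 -> a3 -> a2 -> b2 -> c2 -> c3 -> c4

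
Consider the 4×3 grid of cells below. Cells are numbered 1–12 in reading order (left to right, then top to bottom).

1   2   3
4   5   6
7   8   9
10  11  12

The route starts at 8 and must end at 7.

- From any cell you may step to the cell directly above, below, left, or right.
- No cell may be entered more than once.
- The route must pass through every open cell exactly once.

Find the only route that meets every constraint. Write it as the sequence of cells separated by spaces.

8 5 4 1 2 3 6 9 12 11 10 7

Need to visit all 12 open cells exactly once, starting at 8 and ending at 7.
Cell 1 has only two open neighbours (4 and 2), so the path must pass straight through it: one of those is the cell it's entered from and the other is where it exits.
Route from 8: up 1 to 5, left 1 to 4, up 1 to 1, right 2 to 3, down 3 to 12, left 2 to 10, up 1 to 7 — 11 moves in all.
Check: all 12 open cells covered.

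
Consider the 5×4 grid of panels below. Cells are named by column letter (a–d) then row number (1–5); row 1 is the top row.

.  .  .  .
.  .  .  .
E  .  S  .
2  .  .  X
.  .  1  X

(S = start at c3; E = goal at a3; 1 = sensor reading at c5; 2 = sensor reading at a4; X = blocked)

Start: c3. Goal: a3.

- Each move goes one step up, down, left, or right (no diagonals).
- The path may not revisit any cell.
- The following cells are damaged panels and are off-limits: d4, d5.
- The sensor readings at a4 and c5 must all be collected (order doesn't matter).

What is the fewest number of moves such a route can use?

6

Any route passes through a4 and c5 in some order between c3 and a3. Summing Manhattan distances along each leg and taking the cheapest ordering (c3 → c5 → a4 → a3) gives a lower bound of 2 + 3 + 1 = 6 moves.
A route of 6 moves achieves this: c3 → c4 → c5 → b5 → b4 → a4 → a3.
Since 6 matches the lower bound, it is optimal.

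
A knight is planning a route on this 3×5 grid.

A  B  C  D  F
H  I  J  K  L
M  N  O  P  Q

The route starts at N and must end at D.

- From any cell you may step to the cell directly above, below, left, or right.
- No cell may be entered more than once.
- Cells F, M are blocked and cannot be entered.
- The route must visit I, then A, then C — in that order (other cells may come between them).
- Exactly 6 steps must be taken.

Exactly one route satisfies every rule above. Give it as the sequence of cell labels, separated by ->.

N -> I -> H -> A -> B -> C -> D

The waypoints must appear in the order I, A, C, with no cell reused.
Route from N: up 1 to I, left 1 to H, up 1 to A, right 3 to D — 6 moves in all.
Check: order respected (I at step 1, A at step 3, C at step 5); 6 moves as required.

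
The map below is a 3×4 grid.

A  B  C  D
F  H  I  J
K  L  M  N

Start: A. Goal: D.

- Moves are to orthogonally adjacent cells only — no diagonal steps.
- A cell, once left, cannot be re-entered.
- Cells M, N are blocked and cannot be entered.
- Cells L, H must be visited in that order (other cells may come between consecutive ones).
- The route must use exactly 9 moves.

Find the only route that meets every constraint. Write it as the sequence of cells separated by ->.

The waypoints must appear in the order L, H, with no cell reused.
Route from A: down 2 to K, right 1 to L, up 2 to B, right 1 to C, down 1 to I, right 1 to J, up 1 to D — 9 moves in all.
Check: order respected (L at step 3, H at step 4); 9 moves as required.

A -> F -> K -> L -> H -> B -> C -> I -> J -> D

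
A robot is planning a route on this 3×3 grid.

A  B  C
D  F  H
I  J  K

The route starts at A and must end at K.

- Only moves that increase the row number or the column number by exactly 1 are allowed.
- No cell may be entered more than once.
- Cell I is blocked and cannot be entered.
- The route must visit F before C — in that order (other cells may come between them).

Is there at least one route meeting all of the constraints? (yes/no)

no

C lies above F, so going from F to C would need an upward move — but moves only go right/down, so F cannot be visited before C.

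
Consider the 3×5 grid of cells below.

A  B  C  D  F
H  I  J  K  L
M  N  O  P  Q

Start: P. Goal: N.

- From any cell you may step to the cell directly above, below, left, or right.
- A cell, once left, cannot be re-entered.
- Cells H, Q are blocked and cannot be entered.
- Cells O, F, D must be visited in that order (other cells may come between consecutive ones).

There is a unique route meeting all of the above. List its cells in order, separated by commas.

The waypoints must appear in the order O, F, D, with no cell reused.
Route from P: left 1 to O, up 1 to J, right 2 to L, up 1 to F, left 3 to B, down 2 to N — 10 moves in all.
Check: order respected (O at step 1, F at step 5, D at step 6).

P, O, J, K, L, F, D, C, B, I, N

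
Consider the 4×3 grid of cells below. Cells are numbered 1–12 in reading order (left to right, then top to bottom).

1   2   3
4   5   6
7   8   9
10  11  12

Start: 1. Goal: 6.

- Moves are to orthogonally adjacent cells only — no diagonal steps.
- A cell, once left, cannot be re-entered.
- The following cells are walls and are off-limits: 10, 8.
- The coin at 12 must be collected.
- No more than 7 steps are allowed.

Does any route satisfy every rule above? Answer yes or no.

Every way from 1 to 12 runs through 6 — but 6 is where the route must end, so it would be entered once on the way to 12 and again at the finish.

no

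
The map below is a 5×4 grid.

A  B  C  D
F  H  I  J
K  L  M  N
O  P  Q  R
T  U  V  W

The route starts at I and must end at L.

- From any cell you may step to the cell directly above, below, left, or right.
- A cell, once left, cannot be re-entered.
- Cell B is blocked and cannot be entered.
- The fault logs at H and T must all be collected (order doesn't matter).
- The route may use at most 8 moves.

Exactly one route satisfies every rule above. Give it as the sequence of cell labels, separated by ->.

The 8-move cap with required stops at H, T leaves no slack for detours.
Route from I: left 2 to F, down 3 to T, right 1 to U, up 2 to L — 8 moves in all.
Check: all required cells visited; 8 ≤ 8 moves.

I -> H -> F -> K -> O -> T -> U -> P -> L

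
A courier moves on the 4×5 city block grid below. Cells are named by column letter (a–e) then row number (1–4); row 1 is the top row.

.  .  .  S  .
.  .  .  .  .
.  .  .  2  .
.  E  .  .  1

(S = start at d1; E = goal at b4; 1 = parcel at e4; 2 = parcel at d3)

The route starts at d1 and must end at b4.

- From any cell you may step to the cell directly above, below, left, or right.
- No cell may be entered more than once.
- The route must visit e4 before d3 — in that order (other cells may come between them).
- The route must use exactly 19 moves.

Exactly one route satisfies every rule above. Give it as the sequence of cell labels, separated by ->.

d1 -> e1 -> e2 -> e3 -> e4 -> d4 -> c4 -> c3 -> d3 -> d2 -> c2 -> c1 -> b1 -> a1 -> a2 -> b2 -> b3 -> a3 -> a4 -> b4

The waypoints must appear in the order e4, d3, with no cell reused.
Route from d1: right to e1, 3× down (reaching e4), 2× left (reaching c4), up to c3, right to d3, up to d2, left to c2, up to c1, 2× left (reaching a1), down to a2, right to b2, down to b3, left to a3, down to a4, right to b4 — 19 moves in all.
Check: order respected (1 at step 4, 2 at step 8); 19 moves as required.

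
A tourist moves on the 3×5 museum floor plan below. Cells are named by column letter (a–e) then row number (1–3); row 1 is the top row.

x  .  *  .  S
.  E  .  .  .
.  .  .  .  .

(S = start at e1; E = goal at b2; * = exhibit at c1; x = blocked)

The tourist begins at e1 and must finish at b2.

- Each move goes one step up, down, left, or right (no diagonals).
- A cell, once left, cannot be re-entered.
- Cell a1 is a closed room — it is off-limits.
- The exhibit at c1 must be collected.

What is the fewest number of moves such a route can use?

Any route passes through c1 somewhere between e1 and b2. Summing Manhattan distances along the two legs (e1 → c1 → b2) gives a lower bound of 2 + 2 = 4 moves.
A route of 4 moves achieves this: e1 → d1 → c1 → c2 → b2.
Since 4 matches the lower bound, it is optimal.

4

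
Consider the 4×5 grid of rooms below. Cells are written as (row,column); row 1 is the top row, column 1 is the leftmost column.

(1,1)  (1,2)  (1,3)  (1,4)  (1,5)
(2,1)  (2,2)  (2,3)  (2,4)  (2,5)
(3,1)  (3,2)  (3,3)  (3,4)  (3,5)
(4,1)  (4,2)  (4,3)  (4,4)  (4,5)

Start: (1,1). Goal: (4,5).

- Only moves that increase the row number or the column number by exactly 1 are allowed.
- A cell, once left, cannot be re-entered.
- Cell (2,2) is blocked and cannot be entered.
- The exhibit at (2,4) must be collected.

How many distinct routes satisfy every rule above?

A right/down-only route from (1,1) to (4,5) makes exactly 3 down-moves and 4 right-moves in some order.
With no other constraints that would be C(7,3) = 35 routes.
Split at (2,4) and multiply the segment counts (each segment already excludes blocked cells): (1,1)→(2,4): 2; (2,4)→(4,5): 3; product = 6.
That gives 6 routes.

6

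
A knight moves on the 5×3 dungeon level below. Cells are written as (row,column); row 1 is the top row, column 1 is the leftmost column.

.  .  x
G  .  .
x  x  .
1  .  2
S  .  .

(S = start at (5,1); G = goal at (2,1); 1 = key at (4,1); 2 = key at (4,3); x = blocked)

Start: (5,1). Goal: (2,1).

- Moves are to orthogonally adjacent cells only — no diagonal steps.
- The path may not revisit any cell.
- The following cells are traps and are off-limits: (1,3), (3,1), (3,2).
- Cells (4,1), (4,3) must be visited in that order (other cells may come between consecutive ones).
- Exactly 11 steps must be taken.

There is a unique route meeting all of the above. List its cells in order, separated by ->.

The waypoints must appear in the order (4,1), (4,3), with no cell reused.
Route from (5,1): up 1 to (4,1), right 1 to (4,2), down 1 to (5,2), right 1 to (5,3), up 3 to (2,3), left 1 to (2,2), up 1 to (1,2), left 1 to (1,1), down 1 to (2,1) — 11 moves in all.
Check: order respected (1 at step 1, 2 at step 5); 11 moves as required.

(5,1) -> (4,1) -> (4,2) -> (5,2) -> (5,3) -> (4,3) -> (3,3) -> (2,3) -> (2,2) -> (1,2) -> (1,1) -> (2,1)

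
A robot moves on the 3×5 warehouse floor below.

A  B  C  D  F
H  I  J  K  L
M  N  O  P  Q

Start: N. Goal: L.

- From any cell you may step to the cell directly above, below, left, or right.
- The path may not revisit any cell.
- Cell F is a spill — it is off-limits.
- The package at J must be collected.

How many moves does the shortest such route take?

4

Any route passes through J somewhere between N and L. Summing Manhattan distances along the two legs (N → J → L) gives a lower bound of 2 + 2 = 4 moves.
A route of 4 moves achieves this: N → I → J → K → L.
Since 4 matches the lower bound, it is optimal.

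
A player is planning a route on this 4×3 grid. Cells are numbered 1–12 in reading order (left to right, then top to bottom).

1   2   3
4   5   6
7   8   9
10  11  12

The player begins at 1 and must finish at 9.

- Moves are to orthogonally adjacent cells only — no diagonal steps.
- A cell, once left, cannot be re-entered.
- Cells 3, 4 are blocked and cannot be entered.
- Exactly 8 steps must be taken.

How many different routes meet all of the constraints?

1

Need simple routes of exactly 8 moves from 1 to 9 (Manhattan distance 4, so 2 moves are spent on a detour and 2 undoing it).
Enumerating: 1 2 5 8 7 10 11 12 9.
That gives 1 route.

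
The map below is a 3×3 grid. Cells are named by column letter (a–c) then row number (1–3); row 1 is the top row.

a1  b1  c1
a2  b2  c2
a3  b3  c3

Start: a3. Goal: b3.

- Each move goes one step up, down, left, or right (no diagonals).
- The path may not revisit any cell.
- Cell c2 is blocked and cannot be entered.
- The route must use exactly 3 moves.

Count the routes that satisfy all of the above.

1

Need simple routes of exactly 3 moves from a3 to b3 (Manhattan distance 1, so 1 moves are spent on a detour and 1 undoing it).
Enumerating: a3 a2 b2 b3.
That gives 1 route.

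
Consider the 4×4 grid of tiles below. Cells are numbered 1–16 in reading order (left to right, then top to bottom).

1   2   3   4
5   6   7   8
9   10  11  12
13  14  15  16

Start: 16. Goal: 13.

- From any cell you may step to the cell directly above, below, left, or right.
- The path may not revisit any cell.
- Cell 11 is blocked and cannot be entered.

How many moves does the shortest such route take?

3

The Manhattan distance from 16 to 13 is |4−4| + |4−1| = 3, so at least 3 moves are needed.
A route of 3 moves achieves this: 16 → 15 → 14 → 13.
Since 3 matches the lower bound, it is optimal.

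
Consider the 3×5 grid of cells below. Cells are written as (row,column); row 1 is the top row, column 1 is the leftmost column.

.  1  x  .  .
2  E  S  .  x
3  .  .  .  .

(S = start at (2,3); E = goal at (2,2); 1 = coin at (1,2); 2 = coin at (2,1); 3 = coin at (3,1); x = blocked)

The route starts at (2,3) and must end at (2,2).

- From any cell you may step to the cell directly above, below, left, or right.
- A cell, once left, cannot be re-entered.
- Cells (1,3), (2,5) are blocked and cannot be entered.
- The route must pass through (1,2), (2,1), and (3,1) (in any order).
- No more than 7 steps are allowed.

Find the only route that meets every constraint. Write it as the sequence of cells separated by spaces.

The budget equals the shortest possible length, so every move has to be on a shortest route through the required cells.
Route from (2,3): down to (3,3), 2× left (reaching (3,1)), 2× up (reaching (1,1)), right to (1,2), down to (2,2) — 7 moves in all.
Check: all required cells visited; 7 ≤ 7 moves.

(2,3) (3,3) (3,2) (3,1) (2,1) (1,1) (1,2) (2,2)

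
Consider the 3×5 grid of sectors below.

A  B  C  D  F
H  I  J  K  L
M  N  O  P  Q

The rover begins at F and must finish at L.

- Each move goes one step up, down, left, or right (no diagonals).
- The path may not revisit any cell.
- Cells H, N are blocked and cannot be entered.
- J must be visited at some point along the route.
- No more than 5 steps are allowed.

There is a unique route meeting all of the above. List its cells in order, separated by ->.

Any route must reach J and still end at L within 5 moves, so the order of the required stops is forced.
Route from F: left 2 to C, down 1 to J, right 2 to L — 5 moves in all.
Check: all required cells visited; 5 ≤ 5 moves.

F -> D -> C -> J -> K -> L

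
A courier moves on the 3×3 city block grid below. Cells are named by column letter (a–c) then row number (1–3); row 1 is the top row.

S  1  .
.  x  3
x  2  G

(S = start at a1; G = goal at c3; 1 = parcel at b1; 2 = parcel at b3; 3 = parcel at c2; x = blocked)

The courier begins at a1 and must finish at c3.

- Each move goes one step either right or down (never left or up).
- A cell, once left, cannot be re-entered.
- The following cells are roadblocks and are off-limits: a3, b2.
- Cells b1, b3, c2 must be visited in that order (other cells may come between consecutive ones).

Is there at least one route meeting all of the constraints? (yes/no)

no

c2 lies above b3, so going from b3 to c2 would need an upward move — but moves only go right/down, so b3 cannot be visited before c2.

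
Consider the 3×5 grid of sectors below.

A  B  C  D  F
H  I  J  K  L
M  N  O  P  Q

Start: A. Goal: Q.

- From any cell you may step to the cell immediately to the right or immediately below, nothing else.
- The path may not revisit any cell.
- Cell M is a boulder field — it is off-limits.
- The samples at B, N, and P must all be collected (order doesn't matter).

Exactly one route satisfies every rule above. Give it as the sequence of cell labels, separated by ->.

A -> B -> I -> N -> O -> P -> Q

Moves only go right or down, so the column and row indices never decrease.
Route from A: right 1 to B, down 2 to N, right 3 to Q — 6 moves in all.
Check: all required cells visited.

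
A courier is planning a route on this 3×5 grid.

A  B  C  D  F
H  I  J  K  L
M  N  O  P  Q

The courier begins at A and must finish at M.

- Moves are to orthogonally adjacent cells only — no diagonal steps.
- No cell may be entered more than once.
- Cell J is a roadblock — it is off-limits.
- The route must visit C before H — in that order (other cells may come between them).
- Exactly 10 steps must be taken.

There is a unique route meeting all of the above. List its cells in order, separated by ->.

A -> B -> C -> D -> K -> P -> O -> N -> I -> H -> M

The waypoints must appear in the order C, H, with no cell reused.
Route from A: 3× right (reaching D), 2× down (reaching P), 2× left (reaching N), up to I, left to H, down to M — 10 moves in all.
Check: order respected (C at step 2, H at step 9); 10 moves as required.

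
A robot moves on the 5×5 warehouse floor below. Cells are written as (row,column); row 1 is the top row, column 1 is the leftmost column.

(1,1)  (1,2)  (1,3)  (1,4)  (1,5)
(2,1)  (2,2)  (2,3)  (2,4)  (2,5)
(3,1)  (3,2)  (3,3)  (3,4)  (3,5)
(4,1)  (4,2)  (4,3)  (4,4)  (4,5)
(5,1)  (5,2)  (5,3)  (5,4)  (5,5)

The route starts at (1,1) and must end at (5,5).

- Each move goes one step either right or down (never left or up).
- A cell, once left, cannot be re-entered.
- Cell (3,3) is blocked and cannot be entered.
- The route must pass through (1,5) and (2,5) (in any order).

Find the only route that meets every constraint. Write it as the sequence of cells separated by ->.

Moves only go right or down, so the column and row indices never decrease.
Route from (1,1): right 4 to (1,5), down 4 to (5,5) — 8 moves in all.
Check: all required cells visited.

(1,1) -> (1,2) -> (1,3) -> (1,4) -> (1,5) -> (2,5) -> (3,5) -> (4,5) -> (5,5)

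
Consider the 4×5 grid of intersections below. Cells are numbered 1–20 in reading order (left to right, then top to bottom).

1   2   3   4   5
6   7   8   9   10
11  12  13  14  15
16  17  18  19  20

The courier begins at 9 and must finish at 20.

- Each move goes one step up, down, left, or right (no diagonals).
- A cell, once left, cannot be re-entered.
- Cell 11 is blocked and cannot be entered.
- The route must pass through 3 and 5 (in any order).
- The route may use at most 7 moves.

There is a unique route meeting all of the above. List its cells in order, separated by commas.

9, 8, 3, 4, 5, 10, 15, 20

Any route must reach 3 and 5 and still end at 20 within 7 moves, so the order of the required stops is forced.
Route from 9: left to 8, up to 3, 2× right (reaching 5), 3× down (reaching 20) — 7 moves in all.
Check: all required cells visited; 7 ≤ 7 moves.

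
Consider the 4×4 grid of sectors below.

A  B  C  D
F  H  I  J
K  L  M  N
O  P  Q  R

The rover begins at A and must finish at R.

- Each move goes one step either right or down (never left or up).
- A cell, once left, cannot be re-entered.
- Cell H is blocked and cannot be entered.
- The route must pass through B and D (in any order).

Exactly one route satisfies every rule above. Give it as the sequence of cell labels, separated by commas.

Moves only go right or down, so the column and row indices never decrease.
Route from A: 3× right (reaching D), 3× down (reaching R) — 6 moves in all.
Check: all required cells visited.

A, B, C, D, J, N, R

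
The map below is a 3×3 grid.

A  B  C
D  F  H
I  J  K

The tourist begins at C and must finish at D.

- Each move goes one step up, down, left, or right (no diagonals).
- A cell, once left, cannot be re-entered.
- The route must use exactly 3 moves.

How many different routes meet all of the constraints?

3

Need simple routes of exactly 3 moves from C to D (Manhattan distance 3, so 0 moves are spent on a detour and 0 undoing it).
Enumerating: C H F D | C B F D | C B A D.
That gives 3 routes.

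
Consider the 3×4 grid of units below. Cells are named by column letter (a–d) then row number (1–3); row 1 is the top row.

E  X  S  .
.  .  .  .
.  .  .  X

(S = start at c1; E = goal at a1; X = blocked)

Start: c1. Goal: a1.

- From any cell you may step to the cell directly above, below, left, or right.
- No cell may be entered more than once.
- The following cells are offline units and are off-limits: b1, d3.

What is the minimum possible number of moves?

4

The Manhattan distance from c1 to a1 is |1−1| + |3−1| = 2, so at least 2 moves are needed.
That bound ignores the blocked cells. Measuring each leg by the fewest moves that actually steer around them (c1→a1: 4) raises the lower bound to 4.
A route of 4 moves exists: c1 → c2 → b2 → a2 → a1.
Since 4 matches that lower bound, it is optimal.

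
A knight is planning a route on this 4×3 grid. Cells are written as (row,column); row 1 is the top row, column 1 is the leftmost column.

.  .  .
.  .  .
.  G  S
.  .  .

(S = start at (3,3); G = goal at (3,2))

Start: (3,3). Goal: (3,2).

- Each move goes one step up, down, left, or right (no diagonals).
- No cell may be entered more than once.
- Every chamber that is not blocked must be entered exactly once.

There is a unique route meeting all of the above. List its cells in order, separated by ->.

(3,3) -> (4,3) -> (4,2) -> (4,1) -> (3,1) -> (2,1) -> (1,1) -> (1,2) -> (1,3) -> (2,3) -> (2,2) -> (3,2)

Need to visit all 12 open cells exactly once, starting at (3,3) and ending at (3,2).
Route from (3,3): down to (4,3), 2× left (reaching (4,1)), 3× up (reaching (1,1)), 2× right (reaching (1,3)), down to (2,3), left to (2,2), down to (3,2) — 11 moves in all.
Check: all 12 open cells covered.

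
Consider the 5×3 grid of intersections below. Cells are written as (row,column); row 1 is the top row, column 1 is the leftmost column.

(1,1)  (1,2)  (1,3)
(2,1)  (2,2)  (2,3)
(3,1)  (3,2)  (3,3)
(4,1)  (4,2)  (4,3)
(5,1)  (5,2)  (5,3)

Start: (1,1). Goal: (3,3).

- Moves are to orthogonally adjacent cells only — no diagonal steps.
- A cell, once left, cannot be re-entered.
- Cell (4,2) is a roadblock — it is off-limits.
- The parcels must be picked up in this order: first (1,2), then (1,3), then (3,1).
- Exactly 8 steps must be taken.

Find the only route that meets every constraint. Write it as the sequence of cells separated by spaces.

(1,1) (1,2) (1,3) (2,3) (2,2) (2,1) (3,1) (3,2) (3,3)

The waypoints must appear in the order (1,2), (1,3), (3,1), with no cell reused.
Route from (1,1): 2× right (reaching (1,3)), down to (2,3), 2× left (reaching (2,1)), down to (3,1), 2× right (reaching (3,3)) — 8 moves in all.
Check: order respected ((1,2) at step 1, (1,3) at step 2, (3,1) at step 6); 8 moves as required.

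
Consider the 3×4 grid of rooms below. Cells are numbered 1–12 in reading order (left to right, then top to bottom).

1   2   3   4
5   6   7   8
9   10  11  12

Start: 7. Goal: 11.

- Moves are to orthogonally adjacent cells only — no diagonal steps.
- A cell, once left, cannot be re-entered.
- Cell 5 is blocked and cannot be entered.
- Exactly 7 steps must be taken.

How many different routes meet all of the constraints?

2

Need simple routes of exactly 7 moves from 7 to 11 (Manhattan distance 1, so 3 moves are spent on a detour and 3 undoing it).
Enumerating: 7 6 2 3 4 8 12 11 | 7 8 4 3 2 6 10 11.
That gives 2 routes.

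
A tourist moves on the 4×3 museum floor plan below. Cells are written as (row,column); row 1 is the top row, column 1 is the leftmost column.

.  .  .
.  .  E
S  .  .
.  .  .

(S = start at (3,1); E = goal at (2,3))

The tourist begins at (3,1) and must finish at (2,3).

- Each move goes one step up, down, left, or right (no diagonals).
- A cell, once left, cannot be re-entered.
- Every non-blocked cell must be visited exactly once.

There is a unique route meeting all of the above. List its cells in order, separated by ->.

(3,1) -> (4,1) -> (4,2) -> (4,3) -> (3,3) -> (3,2) -> (2,2) -> (2,1) -> (1,1) -> (1,2) -> (1,3) -> (2,3)

Need to visit all 12 open cells exactly once, starting at (3,1) and ending at (2,3).
Cell (4,3) has only two open neighbours ((3,3) and (4,2)), so the path must pass straight through it: one of those is the cell it's entered from and the other is where it exits.
Route from (3,1): down to (4,1), 2× right (reaching (4,3)), up to (3,3), left to (3,2), up to (2,2), left to (2,1), up to (1,1), 2× right (reaching (1,3)), down to (2,3) — 11 moves in all.
Check: all 12 open cells covered.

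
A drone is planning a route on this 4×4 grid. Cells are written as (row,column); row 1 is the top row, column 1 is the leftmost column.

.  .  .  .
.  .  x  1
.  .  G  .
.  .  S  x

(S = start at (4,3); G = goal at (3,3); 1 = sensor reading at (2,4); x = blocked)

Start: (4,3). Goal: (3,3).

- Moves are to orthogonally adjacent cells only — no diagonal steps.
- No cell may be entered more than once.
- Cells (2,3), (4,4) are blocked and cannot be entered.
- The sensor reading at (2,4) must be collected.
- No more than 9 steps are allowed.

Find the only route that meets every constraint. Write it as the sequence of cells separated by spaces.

(4,3) (4,2) (3,2) (2,2) (1,2) (1,3) (1,4) (2,4) (3,4) (3,3)

Any route must reach (2,4) and still end at (3,3) within 9 moves, so the order of the required stops is forced.
Route from (4,3): left 1 to (4,2), up 3 to (1,2), right 2 to (1,4), down 2 to (3,4), left 1 to (3,3) — 9 moves in all.
Check: all required cells visited; 9 ≤ 9 moves.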